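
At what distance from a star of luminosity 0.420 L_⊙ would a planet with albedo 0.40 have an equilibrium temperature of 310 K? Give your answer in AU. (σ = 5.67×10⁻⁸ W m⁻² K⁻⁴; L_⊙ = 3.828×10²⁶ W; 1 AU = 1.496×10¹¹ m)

d ≈ 0.405 AU

L = 0.420 × 3.828×10²⁶ = 1.61×10²⁶ W.
From T_eq⁴ = L(1−A)/(16πσd²): d = √[L(1−A)/(16πσT_eq⁴)].
d = √[1.61×10²⁶ × 0.60 / (16π × 5.67×10⁻⁸ × (310)⁴)] = 6.05×10¹⁰ m = 0.405 AU.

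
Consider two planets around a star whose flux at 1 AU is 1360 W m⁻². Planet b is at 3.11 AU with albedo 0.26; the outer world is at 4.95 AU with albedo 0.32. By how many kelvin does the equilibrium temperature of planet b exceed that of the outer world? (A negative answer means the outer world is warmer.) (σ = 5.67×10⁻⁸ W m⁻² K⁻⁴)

ΔT ≈ 32.8 K

T_eq = [S₀(1−A)/(4σd²)]^(1/4), so T ∝ (1−A)^(1/4) / √d.
T₁ = [1360×0.74/(4×5.67×10⁻⁸×3.11²)]^(1/4) = 146.35 K.
T₂ = [1360×0.68/(4×5.67×10⁻⁸×4.95²)]^(1/4) = 113.58 K.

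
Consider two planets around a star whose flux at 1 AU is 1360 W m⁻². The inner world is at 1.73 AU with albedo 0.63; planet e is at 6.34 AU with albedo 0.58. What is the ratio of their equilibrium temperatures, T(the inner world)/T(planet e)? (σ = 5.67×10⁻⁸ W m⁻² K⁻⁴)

T₁/T₂ ≈ 1.855

T_eq = [S₀(1−A)/(4σd²)]^(1/4), so T ∝ (1−A)^(1/4) / √d.
T₁ = [1360×0.37/(4×5.67×10⁻⁸×1.73²)]^(1/4) = 165.01 K.
T₂ = [1360×0.42/(4×5.67×10⁻⁸×6.34²)]^(1/4) = 88.97 K.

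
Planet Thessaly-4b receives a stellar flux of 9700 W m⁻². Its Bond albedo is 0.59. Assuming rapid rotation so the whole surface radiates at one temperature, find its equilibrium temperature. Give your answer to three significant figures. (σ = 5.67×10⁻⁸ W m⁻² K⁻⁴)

T_eq ≈ 364 K

Energy balance: absorbed = emitted ⇒ πR²·S(1−A) = 4πR²·σT_eq⁴, so T_eq⁴ = S(1−A)/(4σ).
T_eq = [9700 × 0.41 / (4 × 5.67×10⁻⁸)]^(1/4) = (1.75×10¹⁰)^(1/4) = 364 K.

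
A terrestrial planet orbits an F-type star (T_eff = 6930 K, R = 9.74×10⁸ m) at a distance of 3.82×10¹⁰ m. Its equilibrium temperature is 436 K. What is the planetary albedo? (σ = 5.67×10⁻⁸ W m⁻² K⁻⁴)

A ≈ 0.90

L = 4πR_⋆²σT_⋆⁴ = 4π(9.74×10⁸)² × 5.67×10⁻⁸ × (6930)⁴ = 1.56×10²⁷ W.
S = L/(4πd²) = 8.50×10⁴ W m⁻².
From T_eq⁴ = S(1−A)/(4σ): 1−A = 4σT_eq⁴/S.
1−A = 4 × 5.67×10⁻⁸ × (436)⁴ / 8.50×10⁴ = 0.096.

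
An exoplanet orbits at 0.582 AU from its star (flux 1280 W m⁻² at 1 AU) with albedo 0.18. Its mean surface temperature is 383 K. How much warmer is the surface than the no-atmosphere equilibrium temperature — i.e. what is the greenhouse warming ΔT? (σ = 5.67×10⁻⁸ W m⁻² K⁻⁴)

S = 1280/0.582² = 3779 W m⁻².
T_eq = [S(1−A)/(4σ)]^(1/4) = [3779×0.82/(4×5.67×10⁻⁸)]^(1/4) = 341.9 K.
ΔT = T_surf − T_eq = 383 − 341.9.

ΔT ≈ 41.1 K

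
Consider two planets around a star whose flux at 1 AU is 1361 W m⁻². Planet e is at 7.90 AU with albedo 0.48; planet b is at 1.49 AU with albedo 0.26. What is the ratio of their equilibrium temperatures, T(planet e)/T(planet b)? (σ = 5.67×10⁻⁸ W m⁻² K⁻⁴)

T₁/T₂ ≈ 0.398

T_eq = [S₀(1−A)/(4σd²)]^(1/4), so T ∝ (1−A)^(1/4) / √d.
T₁ = [1361×0.52/(4×5.67×10⁻⁸×7.90²)]^(1/4) = 84.09 K.
T₂ = [1361×0.74/(4×5.67×10⁻⁸×1.49²)]^(1/4) = 211.48 K.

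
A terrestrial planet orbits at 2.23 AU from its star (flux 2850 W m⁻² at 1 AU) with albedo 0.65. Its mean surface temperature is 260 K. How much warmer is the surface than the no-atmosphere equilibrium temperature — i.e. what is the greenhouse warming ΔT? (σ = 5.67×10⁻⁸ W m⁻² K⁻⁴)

ΔT ≈ 87.5 K

S = 2850/2.23² = 573.1 W m⁻².
T_eq = [S(1−A)/(4σ)]^(1/4) = [573.1×0.35/(4×5.67×10⁻⁸)]^(1/4) = 172.5 K.
ΔT = T_surf − T_eq = 260 − 172.5.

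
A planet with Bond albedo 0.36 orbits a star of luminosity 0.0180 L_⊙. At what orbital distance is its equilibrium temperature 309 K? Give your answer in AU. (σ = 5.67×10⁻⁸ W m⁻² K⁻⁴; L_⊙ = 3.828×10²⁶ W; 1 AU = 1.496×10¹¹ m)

d ≈ 0.0871 AU

L = 0.0180 × 3.828×10²⁶ = 6.89×10²⁴ W.
From T_eq⁴ = L(1−A)/(16πσd²): d = √[L(1−A)/(16πσT_eq⁴)].
d = √[6.89×10²⁴ × 0.64 / (16π × 5.67×10⁻⁸ × (309)⁴)] = 1.30×10¹⁰ m = 0.0871 AU.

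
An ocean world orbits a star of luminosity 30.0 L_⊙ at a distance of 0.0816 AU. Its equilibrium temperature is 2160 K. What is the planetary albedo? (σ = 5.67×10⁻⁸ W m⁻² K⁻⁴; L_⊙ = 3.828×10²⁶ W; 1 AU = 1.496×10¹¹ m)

d = 0.0816 AU = 1.22×10¹⁰ m.
L = 30.0 × 3.828×10²⁶ = 1.15×10²⁸ W.
Flux: S = L/(4πd²) = 1.15×10²⁸/(4π×(1.22×10¹⁰)²) = 6.13×10⁶ W m⁻².
From T_eq⁴ = S(1−A)/(4σ): 1−A = 4σT_eq⁴/S.
1−A = 4 × 5.67×10⁻⁸ × (2160)⁴ / 6.13×10⁶ = 0.805.

A ≈ 0.19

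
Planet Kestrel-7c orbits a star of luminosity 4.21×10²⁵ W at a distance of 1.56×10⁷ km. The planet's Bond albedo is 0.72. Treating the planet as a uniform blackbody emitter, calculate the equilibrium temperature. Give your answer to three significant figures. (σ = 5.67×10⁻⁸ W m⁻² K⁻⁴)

T_eq ≈ 361 K

d = 1.56×10⁷ km = 1.56×10¹⁰ m.
Flux: S = L/(4πd²) = 4.21×10²⁵/(4π×(1.56×10¹⁰)²) = 1.38×10⁴ W m⁻².
Energy balance: absorbed = emitted ⇒ πR²·S(1−A) = 4πR²·σT_eq⁴, so T_eq⁴ = S(1−A)/(4σ).
T_eq = [1.38×10⁴ × 0.28 / (4 × 5.67×10⁻⁸)]^(1/4) = (1.70×10¹⁰)^(1/4) = 361 K.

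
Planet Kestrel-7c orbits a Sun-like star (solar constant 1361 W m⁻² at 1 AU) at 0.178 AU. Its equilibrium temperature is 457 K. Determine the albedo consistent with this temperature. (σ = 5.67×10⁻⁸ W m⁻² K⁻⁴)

A ≈ 0.77

Flux at 0.178 AU: S = 1361/0.178² = 4.30×10⁴ W m⁻².
From T_eq⁴ = S(1−A)/(4σ): 1−A = 4σT_eq⁴/S.
1−A = 4 × 5.67×10⁻⁸ × (457)⁴ / 4.30×10⁴ = 0.230.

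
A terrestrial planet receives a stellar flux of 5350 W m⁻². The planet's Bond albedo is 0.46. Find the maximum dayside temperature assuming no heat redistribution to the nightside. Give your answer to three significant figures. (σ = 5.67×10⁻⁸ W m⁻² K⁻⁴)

T_ss ≈ 475 K

With no redistribution each surface element balances locally: S(1−A) = σT⁴.
T = [5350 × 0.54 / 5.67×10⁻⁸]^(1/4) = (5.10×10¹⁰)^(1/4) = 475 K.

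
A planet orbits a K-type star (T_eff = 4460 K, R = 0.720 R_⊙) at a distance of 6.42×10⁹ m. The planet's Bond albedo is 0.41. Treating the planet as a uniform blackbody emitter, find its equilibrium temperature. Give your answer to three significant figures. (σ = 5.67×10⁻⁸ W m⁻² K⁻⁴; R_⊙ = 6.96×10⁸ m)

T_eq ≈ 772 K

R_⋆ = 0.720 × 6.96×10⁸ = 5.01×10⁸ m.
L = 4πR_⋆²σT_⋆⁴ = 4π(5.01×10⁸)² × 5.67×10⁻⁸ × (4460)⁴ = 7.08×10²⁵ W.
S = L/(4πd²) = 1.37×10⁵ W m⁻².
Energy balance: absorbed = emitted ⇒ πR²·S(1−A) = 4πR²·σT_eq⁴, so T_eq⁴ = S(1−A)/(4σ).
T_eq = [1.37×10⁵ × 0.59 / (4 × 5.67×10⁻⁸)]^(1/4) = (3.56×10¹¹)^(1/4) = 772 K.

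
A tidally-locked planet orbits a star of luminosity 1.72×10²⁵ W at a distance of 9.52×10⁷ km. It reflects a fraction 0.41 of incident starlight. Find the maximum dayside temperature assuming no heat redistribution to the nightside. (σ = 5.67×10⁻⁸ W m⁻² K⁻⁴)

T_ss ≈ 199 K

d = 9.52×10⁷ km = 9.52×10¹⁰ m.
Flux: S = L/(4πd²) = 1.72×10²⁵/(4π×(9.52×10¹⁰)²) = 151 W m⁻².
With no redistribution each surface element balances locally: S(1−A) = σT⁴.
T = [151 × 0.59 / 5.67×10⁻⁸]^(1/4) = (1.57×10⁹)^(1/4) = 199 K.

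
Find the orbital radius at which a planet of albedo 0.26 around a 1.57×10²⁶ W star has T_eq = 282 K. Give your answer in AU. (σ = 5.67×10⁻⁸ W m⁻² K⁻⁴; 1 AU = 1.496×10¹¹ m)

d ≈ 0.537 AU

From T_eq⁴ = L(1−A)/(16πσd²): d = √[L(1−A)/(16πσT_eq⁴)].
d = √[1.57×10²⁶ × 0.74 / (16π × 5.67×10⁻⁸ × (282)⁴)] = 8.03×10¹⁰ m = 0.537 AU.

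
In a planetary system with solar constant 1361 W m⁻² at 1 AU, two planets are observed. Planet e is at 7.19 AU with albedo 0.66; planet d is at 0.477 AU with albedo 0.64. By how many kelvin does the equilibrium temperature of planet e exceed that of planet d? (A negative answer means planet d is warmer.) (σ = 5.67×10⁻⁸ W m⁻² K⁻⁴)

T_eq = [S₀(1−A)/(4σd²)]^(1/4), so T ∝ (1−A)^(1/4) / √d.
T₁ = [1361×0.34/(4×5.67×10⁻⁸×7.19²)]^(1/4) = 79.26 K.
T₂ = [1361×0.36/(4×5.67×10⁻⁸×0.477²)]^(1/4) = 312.15 K.

ΔT ≈ -232.9 K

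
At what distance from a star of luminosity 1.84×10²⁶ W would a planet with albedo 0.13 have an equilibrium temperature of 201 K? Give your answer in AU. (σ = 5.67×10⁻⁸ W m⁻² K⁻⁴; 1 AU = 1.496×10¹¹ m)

From T_eq⁴ = L(1−A)/(16πσd²): d = √[L(1−A)/(16πσT_eq⁴)].
d = √[1.84×10²⁶ × 0.87 / (16π × 5.67×10⁻⁸ × (201)⁴)] = 1.86×10¹¹ m = 1.24 AU.

d ≈ 1.24 AU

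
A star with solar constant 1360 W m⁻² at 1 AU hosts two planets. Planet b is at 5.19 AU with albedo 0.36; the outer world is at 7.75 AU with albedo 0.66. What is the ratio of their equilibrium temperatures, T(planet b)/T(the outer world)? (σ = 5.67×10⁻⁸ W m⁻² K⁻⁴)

T₁/T₂ ≈ 1.431

T_eq = [S₀(1−A)/(4σd²)]^(1/4), so T ∝ (1−A)^(1/4) / √d.
T₁ = [1360×0.64/(4×5.67×10⁻⁸×5.19²)]^(1/4) = 109.25 K.
T₂ = [1360×0.34/(4×5.67×10⁻⁸×7.75²)]^(1/4) = 76.33 K.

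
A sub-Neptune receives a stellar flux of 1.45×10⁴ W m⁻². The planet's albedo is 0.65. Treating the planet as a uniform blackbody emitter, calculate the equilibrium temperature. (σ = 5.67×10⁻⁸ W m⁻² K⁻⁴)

Energy balance: absorbed = emitted ⇒ πR²·S(1−A) = 4πR²·σT_eq⁴, so T_eq⁴ = S(1−A)/(4σ).
T_eq = [1.45×10⁴ × 0.35 / (4 × 5.67×10⁻⁸)]^(1/4) = (2.24×10¹⁰)^(1/4) = 387 K.

T_eq ≈ 387 K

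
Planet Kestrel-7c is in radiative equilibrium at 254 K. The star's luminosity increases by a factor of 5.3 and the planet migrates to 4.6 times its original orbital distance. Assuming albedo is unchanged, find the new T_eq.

T_eq ≈ 180 K

T_eq ∝ L^(1/4) · d^(−1/2).
T′ = 254 × 5.3^(1/4) / 4.6^(1/2) = 180 K.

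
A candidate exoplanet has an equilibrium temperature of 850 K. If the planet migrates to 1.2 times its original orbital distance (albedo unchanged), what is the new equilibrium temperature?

T_eq ∝ L^(1/4) · d^(−1/2).
T′ = 850 / 1.2^(1/2) = 776 K.

T_eq ≈ 776 K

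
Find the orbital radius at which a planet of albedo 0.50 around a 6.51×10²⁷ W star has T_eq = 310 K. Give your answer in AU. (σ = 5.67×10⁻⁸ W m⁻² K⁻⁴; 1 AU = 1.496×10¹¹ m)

From T_eq⁴ = L(1−A)/(16πσd²): d = √[L(1−A)/(16πσT_eq⁴)].
d = √[6.51×10²⁷ × 0.50 / (16π × 5.67×10⁻⁸ × (310)⁴)] = 3.52×10¹¹ m = 2.35 AU.

d ≈ 2.35 AU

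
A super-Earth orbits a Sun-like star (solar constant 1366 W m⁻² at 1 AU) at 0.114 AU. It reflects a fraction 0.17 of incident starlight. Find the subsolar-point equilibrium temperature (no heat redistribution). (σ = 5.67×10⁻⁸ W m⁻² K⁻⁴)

Flux at 0.114 AU: S = 1366/0.114² = 1.05×10⁵ W m⁻².
At the subsolar point the surface absorbs S(1−A) and emits σT⁴ per unit area — no factor of 4, since only the local patch is in balance.
T = [1.05×10⁵ × 0.83 / 5.67×10⁻⁸]^(1/4) = (1.54×10¹²)^(1/4) = 1110 K.

T_ss ≈ 1110 K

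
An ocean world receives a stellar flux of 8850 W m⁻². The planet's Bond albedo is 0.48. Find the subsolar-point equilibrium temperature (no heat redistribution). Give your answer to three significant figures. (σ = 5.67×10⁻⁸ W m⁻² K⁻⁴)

T_ss ≈ 534 K

At the subsolar point the surface absorbs S(1−A) and emits σT⁴ per unit area — no factor of 4, since only the local patch is in balance.
T = [8850 × 0.52 / 5.67×10⁻⁸]^(1/4) = (8.12×10¹⁰)^(1/4) = 534 K.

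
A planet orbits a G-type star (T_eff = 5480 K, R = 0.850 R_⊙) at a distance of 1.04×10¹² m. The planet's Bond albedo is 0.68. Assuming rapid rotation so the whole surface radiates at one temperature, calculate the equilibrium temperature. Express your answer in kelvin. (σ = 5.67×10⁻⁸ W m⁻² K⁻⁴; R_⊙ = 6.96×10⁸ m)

R_⋆ = 0.850 × 6.96×10⁸ = 5.92×10⁸ m.
L = 4πR_⋆²σT_⋆⁴ = 4π(5.92×10⁸)² × 5.67×10⁻⁸ × (5480)⁴ = 2.25×10²⁶ W.
S = L/(4πd²) = 16.5 W m⁻².
Energy balance: absorbed = emitted ⇒ πR²·S(1−A) = 4πR²·σT_eq⁴, so T_eq⁴ = S(1−A)/(4σ).
T_eq = [16.5 × 0.32 / (4 × 5.67×10⁻⁸)]^(1/4) = (2.33×10⁷)^(1/4) = 69.5 K.

T_eq ≈ 69.5 K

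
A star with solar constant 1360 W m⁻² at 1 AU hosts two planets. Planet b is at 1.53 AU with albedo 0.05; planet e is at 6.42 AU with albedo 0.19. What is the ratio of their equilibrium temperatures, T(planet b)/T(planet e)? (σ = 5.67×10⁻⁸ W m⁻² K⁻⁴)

T_eq = [S₀(1−A)/(4σd²)]^(1/4), so T ∝ (1−A)^(1/4) / √d.
T₁ = [1360×0.95/(4×5.67×10⁻⁸×1.53²)]^(1/4) = 222.11 K.
T₂ = [1360×0.81/(4×5.67×10⁻⁸×6.42²)]^(1/4) = 104.19 K.

T₁/T₂ ≈ 2.132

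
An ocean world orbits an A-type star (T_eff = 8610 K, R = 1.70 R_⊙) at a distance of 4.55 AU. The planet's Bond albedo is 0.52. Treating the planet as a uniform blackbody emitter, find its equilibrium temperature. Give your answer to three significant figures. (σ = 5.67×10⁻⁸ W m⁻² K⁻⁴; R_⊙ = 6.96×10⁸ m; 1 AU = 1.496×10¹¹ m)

T_eq ≈ 211 K

R_⋆ = 1.70 × 6.96×10⁸ = 1.18×10⁹ m.
d = 4.55 AU = 6.81×10¹¹ m.
L = 4πR_⋆²σT_⋆⁴ = 4π(1.18×10⁹)² × 5.67×10⁻⁸ × (8610)⁴ = 5.48×10²⁷ W.
S = L/(4πd²) = 942 W m⁻².
Energy balance: absorbed = emitted ⇒ πR²·S(1−A) = 4πR²·σT_eq⁴, so T_eq⁴ = S(1−A)/(4σ).
T_eq = [942 × 0.48 / (4 × 5.67×10⁻⁸)]^(1/4) = (1.99×10⁹)^(1/4) = 211 K.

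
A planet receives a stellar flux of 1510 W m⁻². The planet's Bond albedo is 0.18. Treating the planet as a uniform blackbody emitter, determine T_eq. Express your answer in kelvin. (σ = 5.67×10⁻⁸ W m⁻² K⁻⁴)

Energy balance: absorbed = emitted ⇒ πR²·S(1−A) = 4πR²·σT_eq⁴, so T_eq⁴ = S(1−A)/(4σ).
T_eq = [1510 × 0.82 / (4 × 5.67×10⁻⁸)]^(1/4) = (5.46×10⁹)^(1/4) = 272 K.

T_eq ≈ 272 K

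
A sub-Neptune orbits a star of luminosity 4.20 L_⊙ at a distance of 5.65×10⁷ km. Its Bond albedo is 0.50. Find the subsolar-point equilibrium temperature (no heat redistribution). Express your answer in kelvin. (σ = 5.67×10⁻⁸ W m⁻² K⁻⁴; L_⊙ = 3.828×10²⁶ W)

d = 5.65×10⁷ km = 5.65×10¹⁰ m.
L = 4.20 × 3.828×10²⁶ = 1.61×10²⁷ W.
Flux: S = L/(4πd²) = 1.61×10²⁷/(4π×(5.65×10¹⁰)²) = 4.01×10⁴ W m⁻².
At the subsolar point the surface absorbs S(1−A) and emits σT⁴ per unit area — no factor of 4, since only the local patch is in balance.
T = [4.01×10⁴ × 0.50 / 5.67×10⁻⁸]^(1/4) = (3.53×10¹¹)^(1/4) = 771 K.

T_ss ≈ 771 K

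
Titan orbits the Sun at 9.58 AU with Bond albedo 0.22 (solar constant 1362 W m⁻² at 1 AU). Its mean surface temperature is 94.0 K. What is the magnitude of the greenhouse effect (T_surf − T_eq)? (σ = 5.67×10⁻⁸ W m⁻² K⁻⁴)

ΔT ≈ 9.5 K

S = 1362/9.58² = 14.84 W m⁻².
T_eq = [S(1−A)/(4σ)]^(1/4) = [14.84×0.78/(4×5.67×10⁻⁸)]^(1/4) = 84.5 K.
ΔT = T_surf − T_eq = 94 − 84.5.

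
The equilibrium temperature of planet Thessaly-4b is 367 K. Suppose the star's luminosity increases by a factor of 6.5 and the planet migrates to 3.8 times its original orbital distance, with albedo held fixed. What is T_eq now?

T_eq ≈ 301 K

T_eq ∝ L^(1/4) · d^(−1/2).
T′ = 367 × 6.5^(1/4) / 3.8^(1/2) = 301 K.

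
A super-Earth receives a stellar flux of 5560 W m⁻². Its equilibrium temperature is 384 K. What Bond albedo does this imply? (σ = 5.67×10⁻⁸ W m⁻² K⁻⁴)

A ≈ 0.11

From T_eq⁴ = S(1−A)/(4σ): 1−A = 4σT_eq⁴/S.
1−A = 4 × 5.67×10⁻⁸ × (384)⁴ / 5560 = 0.887.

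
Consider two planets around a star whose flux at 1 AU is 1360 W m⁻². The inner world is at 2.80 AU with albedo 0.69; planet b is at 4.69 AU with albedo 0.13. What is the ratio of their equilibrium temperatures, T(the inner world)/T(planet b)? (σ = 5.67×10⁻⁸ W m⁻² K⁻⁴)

T_eq = [S₀(1−A)/(4σd²)]^(1/4), so T ∝ (1−A)^(1/4) / √d.
T₁ = [1360×0.31/(4×5.67×10⁻⁸×2.80²)]^(1/4) = 124.09 K.
T₂ = [1360×0.87/(4×5.67×10⁻⁸×4.69²)]^(1/4) = 124.10 K.

T₁/T₂ ≈ 1.000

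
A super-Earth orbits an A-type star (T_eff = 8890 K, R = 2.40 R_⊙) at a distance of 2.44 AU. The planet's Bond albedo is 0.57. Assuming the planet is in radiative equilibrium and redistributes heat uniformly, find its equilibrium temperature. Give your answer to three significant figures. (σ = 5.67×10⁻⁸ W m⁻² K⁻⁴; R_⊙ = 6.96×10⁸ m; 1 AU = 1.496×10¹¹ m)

T_eq ≈ 344 K

R_⋆ = 2.40 × 6.96×10⁸ = 1.67×10⁹ m.
d = 2.44 AU = 3.65×10¹¹ m.
L = 4πR_⋆²σT_⋆⁴ = 4π(1.67×10⁹)² × 5.67×10⁻⁸ × (8890)⁴ = 1.24×10²⁸ W.
S = L/(4πd²) = 7420 W m⁻².
Energy balance: absorbed = emitted ⇒ πR²·S(1−A) = 4πR²·σT_eq⁴, so T_eq⁴ = S(1−A)/(4σ).
T_eq = [7420 × 0.43 / (4 × 5.67×10⁻⁸)]^(1/4) = (1.41×10¹⁰)^(1/4) = 344 K.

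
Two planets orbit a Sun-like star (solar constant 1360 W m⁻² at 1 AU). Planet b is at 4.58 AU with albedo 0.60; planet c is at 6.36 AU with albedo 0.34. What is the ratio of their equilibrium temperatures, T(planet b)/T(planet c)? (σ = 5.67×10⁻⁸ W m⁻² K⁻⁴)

T₁/T₂ ≈ 1.040

T_eq = [S₀(1−A)/(4σd²)]^(1/4), so T ∝ (1−A)^(1/4) / √d.
T₁ = [1360×0.40/(4×5.67×10⁻⁸×4.58²)]^(1/4) = 103.41 K.
T₂ = [1360×0.66/(4×5.67×10⁻⁸×6.36²)]^(1/4) = 99.46 K.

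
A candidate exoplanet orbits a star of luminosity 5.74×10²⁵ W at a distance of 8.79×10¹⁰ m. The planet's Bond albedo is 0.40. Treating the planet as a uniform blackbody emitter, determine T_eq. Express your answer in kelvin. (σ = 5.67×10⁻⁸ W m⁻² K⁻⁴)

Flux: S = L/(4πd²) = 5.74×10²⁵/(4π×(8.79×10¹⁰)²) = 591 W m⁻².
Energy balance: absorbed = emitted ⇒ πR²·S(1−A) = 4πR²·σT_eq⁴, so T_eq⁴ = S(1−A)/(4σ).
T_eq = [591 × 0.60 / (4 × 5.67×10⁻⁸)]^(1/4) = (1.56×10⁹)^(1/4) = 199 K.

T_eq ≈ 199 K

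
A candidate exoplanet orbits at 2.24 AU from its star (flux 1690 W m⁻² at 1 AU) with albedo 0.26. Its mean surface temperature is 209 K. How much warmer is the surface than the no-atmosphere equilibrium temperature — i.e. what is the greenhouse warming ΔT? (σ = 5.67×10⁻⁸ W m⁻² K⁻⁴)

ΔT ≈ 26.9 K

S = 1690/2.24² = 336.8 W m⁻².
T_eq = [S(1−A)/(4σ)]^(1/4) = [336.8×0.74/(4×5.67×10⁻⁸)]^(1/4) = 182.1 K.
ΔT = T_surf − T_eq = 209 − 182.1.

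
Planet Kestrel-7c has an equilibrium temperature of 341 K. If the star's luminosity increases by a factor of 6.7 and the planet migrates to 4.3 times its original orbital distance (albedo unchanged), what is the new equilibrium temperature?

T_eq ≈ 265 K

T_eq ∝ L^(1/4) · d^(−1/2).
T′ = 341 × 6.7^(1/4) / 4.3^(1/2) = 265 K.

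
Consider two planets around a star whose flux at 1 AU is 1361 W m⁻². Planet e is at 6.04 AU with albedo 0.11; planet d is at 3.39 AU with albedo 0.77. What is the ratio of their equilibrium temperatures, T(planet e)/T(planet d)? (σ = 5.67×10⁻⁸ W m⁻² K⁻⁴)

T_eq = [S₀(1−A)/(4σd²)]^(1/4), so T ∝ (1−A)^(1/4) / √d.
T₁ = [1361×0.89/(4×5.67×10⁻⁸×6.04²)]^(1/4) = 110.00 K.
T₂ = [1361×0.23/(4×5.67×10⁻⁸×3.39²)]^(1/4) = 104.69 K.

T₁/T₂ ≈ 1.051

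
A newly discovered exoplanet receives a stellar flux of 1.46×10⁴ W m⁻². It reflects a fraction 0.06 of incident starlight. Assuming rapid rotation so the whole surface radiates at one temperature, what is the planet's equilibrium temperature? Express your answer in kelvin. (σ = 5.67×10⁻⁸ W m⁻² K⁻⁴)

T_eq ≈ 496 K

Energy balance: absorbed = emitted ⇒ πR²·S(1−A) = 4πR²·σT_eq⁴, so T_eq⁴ = S(1−A)/(4σ).
T_eq = [1.46×10⁴ × 0.94 / (4 × 5.67×10⁻⁸)]^(1/4) = (6.05×10¹⁰)^(1/4) = 496 K.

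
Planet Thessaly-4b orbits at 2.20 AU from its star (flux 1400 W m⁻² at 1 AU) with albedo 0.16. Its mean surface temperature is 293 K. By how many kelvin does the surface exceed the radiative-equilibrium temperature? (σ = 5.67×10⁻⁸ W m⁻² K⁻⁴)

ΔT ≈ 112.1 K

S = 1400/2.20² = 289.3 W m⁻².
T_eq = [S(1−A)/(4σ)]^(1/4) = [289.3×0.84/(4×5.67×10⁻⁸)]^(1/4) = 180.9 K.
ΔT = T_surf − T_eq = 293 − 180.9.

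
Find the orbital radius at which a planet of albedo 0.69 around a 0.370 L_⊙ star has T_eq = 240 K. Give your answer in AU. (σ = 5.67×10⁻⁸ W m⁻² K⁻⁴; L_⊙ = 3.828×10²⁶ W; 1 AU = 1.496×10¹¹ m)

L = 0.370 × 3.828×10²⁶ = 1.42×10²⁶ W.
From T_eq⁴ = L(1−A)/(16πσd²): d = √[L(1−A)/(16πσT_eq⁴)].
d = √[1.42×10²⁶ × 0.31 / (16π × 5.67×10⁻⁸ × (240)⁴)] = 6.81×10¹⁰ m = 0.455 AU.

d ≈ 0.455 AU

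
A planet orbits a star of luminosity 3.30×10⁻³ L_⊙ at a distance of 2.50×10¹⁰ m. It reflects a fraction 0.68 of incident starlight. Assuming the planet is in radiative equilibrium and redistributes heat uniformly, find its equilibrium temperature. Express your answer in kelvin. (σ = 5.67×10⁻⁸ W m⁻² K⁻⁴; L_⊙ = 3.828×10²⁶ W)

T_eq ≈ 123 K

L = 3.30×10⁻³ × 3.828×10²⁶ = 1.26×10²⁴ W.
Flux: S = L/(4πd²) = 1.26×10²⁴/(4π×(2.50×10¹⁰)²) = 161 W m⁻².
Energy balance: absorbed = emitted ⇒ πR²·S(1−A) = 4πR²·σT_eq⁴, so T_eq⁴ = S(1−A)/(4σ).
T_eq = [161 × 0.32 / (4 × 5.67×10⁻⁸)]^(1/4) = (2.27×10⁸)^(1/4) = 123 K.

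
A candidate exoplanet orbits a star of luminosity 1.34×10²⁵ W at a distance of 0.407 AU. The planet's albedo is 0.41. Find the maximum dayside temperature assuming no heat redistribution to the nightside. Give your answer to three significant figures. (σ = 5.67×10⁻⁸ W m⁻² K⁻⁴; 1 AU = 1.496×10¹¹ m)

d = 0.407 AU = 6.09×10¹⁰ m.
Flux: S = L/(4πd²) = 1.34×10²⁵/(4π×(6.09×10¹⁰)²) = 288 W m⁻².
With no redistribution each surface element balances locally: S(1−A) = σT⁴.
T = [288 × 0.59 / 5.67×10⁻⁸]^(1/4) = (2.99×10⁹)^(1/4) = 234 K.

T_ss ≈ 234 K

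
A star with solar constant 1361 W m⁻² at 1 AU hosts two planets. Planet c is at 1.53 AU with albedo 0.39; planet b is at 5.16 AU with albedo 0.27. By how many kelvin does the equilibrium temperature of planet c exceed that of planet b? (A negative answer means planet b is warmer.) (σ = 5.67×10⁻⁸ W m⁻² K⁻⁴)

ΔT ≈ 85.6 K

T_eq = [S₀(1−A)/(4σd²)]^(1/4), so T ∝ (1−A)^(1/4) / √d.
T₁ = [1361×0.61/(4×5.67×10⁻⁸×1.53²)]^(1/4) = 198.86 K.
T₂ = [1361×0.73/(4×5.67×10⁻⁸×5.16²)]^(1/4) = 113.26 K.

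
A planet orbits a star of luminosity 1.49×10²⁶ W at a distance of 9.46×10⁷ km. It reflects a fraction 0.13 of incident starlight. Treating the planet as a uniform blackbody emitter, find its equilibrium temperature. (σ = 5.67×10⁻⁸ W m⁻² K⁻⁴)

d = 9.46×10⁷ km = 9.46×10¹⁰ m.
Flux: S = L/(4πd²) = 1.49×10²⁶/(4π×(9.46×10¹⁰)²) = 1320 W m⁻².
Energy balance: absorbed = emitted ⇒ πR²·S(1−A) = 4πR²·σT_eq⁴, so T_eq⁴ = S(1−A)/(4σ).
T_eq = [1320 × 0.87 / (4 × 5.67×10⁻⁸)]^(1/4) = (5.08×10⁹)^(1/4) = 267 K.

T_eq ≈ 267 K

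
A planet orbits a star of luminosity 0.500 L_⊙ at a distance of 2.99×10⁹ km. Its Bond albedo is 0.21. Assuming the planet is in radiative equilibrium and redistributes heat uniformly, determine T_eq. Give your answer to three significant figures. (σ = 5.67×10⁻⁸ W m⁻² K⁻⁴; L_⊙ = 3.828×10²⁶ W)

T_eq ≈ 49.4 K

d = 2.99×10⁹ km = 2.99×10¹² m.
L = 0.500 × 3.828×10²⁶ = 1.91×10²⁶ W.
Flux: S = L/(4πd²) = 1.91×10²⁶/(4π×(2.99×10¹²)²) = 1.70 W m⁻².
Energy balance: absorbed = emitted ⇒ πR²·S(1−A) = 4πR²·σT_eq⁴, so T_eq⁴ = S(1−A)/(4σ).
T_eq = [1.70 × 0.79 / (4 × 5.67×10⁻⁸)]^(1/4) = (5.93×10⁶)^(1/4) = 49.4 K.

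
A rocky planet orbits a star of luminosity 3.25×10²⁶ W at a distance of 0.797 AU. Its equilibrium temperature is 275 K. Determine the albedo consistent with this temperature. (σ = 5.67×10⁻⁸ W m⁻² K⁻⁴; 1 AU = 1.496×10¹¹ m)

d = 0.797 AU = 1.19×10¹¹ m.
Flux: S = L/(4πd²) = 3.25×10²⁶/(4π×(1.19×10¹¹)²) = 1820 W m⁻².
From T_eq⁴ = S(1−A)/(4σ): 1−A = 4σT_eq⁴/S.
1−A = 4 × 5.67×10⁻⁸ × (275)⁴ / 1820 = 0.713.

A ≈ 0.29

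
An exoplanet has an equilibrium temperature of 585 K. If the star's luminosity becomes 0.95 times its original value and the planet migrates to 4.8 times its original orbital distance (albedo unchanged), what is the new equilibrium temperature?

T_eq ∝ L^(1/4) · d^(−1/2).
T′ = 585 × 0.95^(1/4) / 4.8^(1/2) = 264 K.

T_eq ≈ 264 K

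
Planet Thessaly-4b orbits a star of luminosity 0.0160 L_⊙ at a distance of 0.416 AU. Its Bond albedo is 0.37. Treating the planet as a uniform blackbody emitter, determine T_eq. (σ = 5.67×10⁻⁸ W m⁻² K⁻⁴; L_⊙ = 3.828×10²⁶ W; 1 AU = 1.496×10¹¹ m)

d = 0.416 AU = 6.22×10¹⁰ m.
L = 0.0160 × 3.828×10²⁶ = 6.12×10²⁴ W.
Flux: S = L/(4πd²) = 6.12×10²⁴/(4π×(6.22×10¹⁰)²) = 126 W m⁻².
Energy balance: absorbed = emitted ⇒ πR²·S(1−A) = 4πR²·σT_eq⁴, so T_eq⁴ = S(1−A)/(4σ).
T_eq = [126 × 0.63 / (4 × 5.67×10⁻⁸)]^(1/4) = (3.50×10⁸)^(1/4) = 137 K.

T_eq ≈ 137 K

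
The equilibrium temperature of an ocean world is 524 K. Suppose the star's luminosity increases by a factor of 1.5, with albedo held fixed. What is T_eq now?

T_eq ≈ 580 K

T_eq ∝ L^(1/4) · d^(−1/2).
T′ = 524 × 1.5^(1/4) = 580 K.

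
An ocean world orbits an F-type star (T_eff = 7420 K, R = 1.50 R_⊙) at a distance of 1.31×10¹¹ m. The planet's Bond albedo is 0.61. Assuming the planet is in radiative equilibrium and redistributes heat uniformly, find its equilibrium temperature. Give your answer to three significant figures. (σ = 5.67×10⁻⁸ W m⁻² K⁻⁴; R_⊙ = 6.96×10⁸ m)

T_eq ≈ 370 K

R_⋆ = 1.50 × 6.96×10⁸ = 1.04×10⁹ m.
L = 4πR_⋆²σT_⋆⁴ = 4π(1.04×10⁹)² × 5.67×10⁻⁸ × (7420)⁴ = 2.35×10²⁷ W.
S = L/(4πd²) = 1.09×10⁴ W m⁻².
Energy balance: absorbed = emitted ⇒ πR²·S(1−A) = 4πR²·σT_eq⁴, so T_eq⁴ = S(1−A)/(4σ).
T_eq = [1.09×10⁴ × 0.39 / (4 × 5.67×10⁻⁸)]^(1/4) = (1.88×10¹⁰)^(1/4) = 370 K.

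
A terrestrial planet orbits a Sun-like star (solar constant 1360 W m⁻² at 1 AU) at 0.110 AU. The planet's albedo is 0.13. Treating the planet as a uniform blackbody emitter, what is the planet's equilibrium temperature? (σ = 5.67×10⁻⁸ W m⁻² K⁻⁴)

Flux at 0.110 AU: S = 1360/0.110² = 1.12×10⁵ W m⁻².
Energy balance: absorbed = emitted ⇒ πR²·S(1−A) = 4πR²·σT_eq⁴, so T_eq⁴ = S(1−A)/(4σ).
T_eq = [1.12×10⁵ × 0.87 / (4 × 5.67×10⁻⁸)]^(1/4) = (4.31×10¹¹)^(1/4) = 810 K.

T_eq ≈ 810 K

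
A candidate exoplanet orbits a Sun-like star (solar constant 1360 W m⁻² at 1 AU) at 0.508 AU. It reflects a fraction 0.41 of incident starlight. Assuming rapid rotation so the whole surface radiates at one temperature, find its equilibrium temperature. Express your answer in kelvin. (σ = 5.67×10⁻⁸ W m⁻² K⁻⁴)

T_eq ≈ 342 K

Flux at 0.508 AU: S = 1360/0.508² = 5270 W m⁻².
Energy balance: absorbed = emitted ⇒ πR²·S(1−A) = 4πR²·σT_eq⁴, so T_eq⁴ = S(1−A)/(4σ).
T_eq = [5270 × 0.59 / (4 × 5.67×10⁻⁸)]^(1/4) = (1.37×10¹⁰)^(1/4) = 342 K.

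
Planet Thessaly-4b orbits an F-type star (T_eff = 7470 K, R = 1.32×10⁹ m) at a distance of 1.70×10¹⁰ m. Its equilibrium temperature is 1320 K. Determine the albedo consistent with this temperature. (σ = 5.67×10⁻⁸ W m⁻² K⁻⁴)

L = 4πR_⋆²σT_⋆⁴ = 4π(1.32×10⁹)² × 5.67×10⁻⁸ × (7470)⁴ = 3.87×10²⁷ W.
S = L/(4πd²) = 1.06×10⁶ W m⁻².
From T_eq⁴ = S(1−A)/(4σ): 1−A = 4σT_eq⁴/S.
1−A = 4 × 5.67×10⁻⁸ × (1320)⁴ / 1.06×10⁶ = 0.647.

A ≈ 0.35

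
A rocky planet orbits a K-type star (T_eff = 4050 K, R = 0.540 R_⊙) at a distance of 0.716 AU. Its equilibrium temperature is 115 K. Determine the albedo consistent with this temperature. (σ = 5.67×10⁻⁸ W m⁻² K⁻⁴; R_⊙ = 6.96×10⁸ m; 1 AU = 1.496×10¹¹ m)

A ≈ 0.79

R_⋆ = 0.540 × 6.96×10⁸ = 3.76×10⁸ m.
d = 0.716 AU = 1.07×10¹¹ m.
L = 4πR_⋆²σT_⋆⁴ = 4π(3.76×10⁸)² × 5.67×10⁻⁸ × (4050)⁴ = 2.71×10²⁵ W.
S = L/(4πd²) = 188 W m⁻².
From T_eq⁴ = S(1−A)/(4σ): 1−A = 4σT_eq⁴/S.
1−A = 4 × 5.67×10⁻⁸ × (115)⁴ / 188 = 0.211.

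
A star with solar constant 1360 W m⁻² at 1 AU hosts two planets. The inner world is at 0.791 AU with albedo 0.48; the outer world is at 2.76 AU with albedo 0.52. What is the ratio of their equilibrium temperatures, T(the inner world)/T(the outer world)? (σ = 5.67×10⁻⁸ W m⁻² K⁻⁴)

T_eq = [S₀(1−A)/(4σd²)]^(1/4), so T ∝ (1−A)^(1/4) / √d.
T₁ = [1360×0.52/(4×5.67×10⁻⁸×0.791²)]^(1/4) = 265.70 K.
T₂ = [1360×0.48/(4×5.67×10⁻⁸×2.76²)]^(1/4) = 139.42 K.

T₁/T₂ ≈ 1.906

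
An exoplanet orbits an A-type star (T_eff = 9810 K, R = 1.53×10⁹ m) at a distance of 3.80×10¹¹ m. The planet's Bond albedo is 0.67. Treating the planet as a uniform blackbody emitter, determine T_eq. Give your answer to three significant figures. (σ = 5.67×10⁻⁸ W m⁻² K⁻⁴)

L = 4πR_⋆²σT_⋆⁴ = 4π(1.53×10⁹)² × 5.67×10⁻⁸ × (9810)⁴ = 1.54×10²⁸ W.
S = L/(4πd²) = 8510 W m⁻².
Energy balance: absorbed = emitted ⇒ πR²·S(1−A) = 4πR²·σT_eq⁴, so T_eq⁴ = S(1−A)/(4σ).
T_eq = [8510 × 0.33 / (4 × 5.67×10⁻⁸)]^(1/4) = (1.24×10¹⁰)^(1/4) = 334 K.

T_eq ≈ 334 K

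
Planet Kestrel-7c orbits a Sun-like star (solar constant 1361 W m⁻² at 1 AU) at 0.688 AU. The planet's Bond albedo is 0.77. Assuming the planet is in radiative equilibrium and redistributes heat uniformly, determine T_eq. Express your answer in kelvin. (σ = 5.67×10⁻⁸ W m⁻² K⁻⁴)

T_eq ≈ 232 K

Flux at 0.688 AU: S = 1361/0.688² = 2880 W m⁻².
Energy balance: absorbed = emitted ⇒ πR²·S(1−A) = 4πR²·σT_eq⁴, so T_eq⁴ = S(1−A)/(4σ).
T_eq = [2880 × 0.23 / (4 × 5.67×10⁻⁸)]^(1/4) = (2.92×10⁹)^(1/4) = 232 K.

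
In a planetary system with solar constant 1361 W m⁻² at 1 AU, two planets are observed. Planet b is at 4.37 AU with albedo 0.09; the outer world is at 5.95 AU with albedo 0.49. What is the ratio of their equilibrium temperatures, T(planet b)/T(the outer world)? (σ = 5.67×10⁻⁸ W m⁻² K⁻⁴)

T_eq = [S₀(1−A)/(4σd²)]^(1/4), so T ∝ (1−A)^(1/4) / √d.
T₁ = [1361×0.91/(4×5.67×10⁻⁸×4.37²)]^(1/4) = 130.04 K.
T₂ = [1361×0.51/(4×5.67×10⁻⁸×5.95²)]^(1/4) = 96.42 K.

T₁/T₂ ≈ 1.349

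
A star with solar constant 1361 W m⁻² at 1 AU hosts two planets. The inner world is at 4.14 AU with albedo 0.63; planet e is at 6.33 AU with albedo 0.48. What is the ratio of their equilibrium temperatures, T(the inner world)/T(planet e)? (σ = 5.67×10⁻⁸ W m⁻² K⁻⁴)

T₁/T₂ ≈ 1.136

T_eq = [S₀(1−A)/(4σd²)]^(1/4), so T ∝ (1−A)^(1/4) / √d.
T₁ = [1361×0.37/(4×5.67×10⁻⁸×4.14²)]^(1/4) = 106.69 K.
T₂ = [1361×0.52/(4×5.67×10⁻⁸×6.33²)]^(1/4) = 93.94 K.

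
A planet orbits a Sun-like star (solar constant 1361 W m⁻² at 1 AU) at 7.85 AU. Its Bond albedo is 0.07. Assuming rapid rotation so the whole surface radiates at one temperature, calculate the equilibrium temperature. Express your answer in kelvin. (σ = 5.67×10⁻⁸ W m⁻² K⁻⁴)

Flux at 7.85 AU: S = 1361/7.85² = 22.1 W m⁻².
Energy balance: absorbed = emitted ⇒ πR²·S(1−A) = 4πR²·σT_eq⁴, so T_eq⁴ = S(1−A)/(4σ).
T_eq = [22.1 × 0.93 / (4 × 5.67×10⁻⁸)]^(1/4) = (9.06×10⁷)^(1/4) = 97.6 K.

T_eq ≈ 97.6 K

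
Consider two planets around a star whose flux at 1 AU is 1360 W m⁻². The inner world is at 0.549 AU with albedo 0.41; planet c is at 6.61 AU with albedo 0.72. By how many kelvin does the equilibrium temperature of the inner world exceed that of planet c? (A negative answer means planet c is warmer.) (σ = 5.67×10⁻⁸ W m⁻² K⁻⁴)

T_eq = [S₀(1−A)/(4σd²)]^(1/4), so T ∝ (1−A)^(1/4) / √d.
T₁ = [1360×0.59/(4×5.67×10⁻⁸×0.549²)]^(1/4) = 329.16 K.
T₂ = [1360×0.28/(4×5.67×10⁻⁸×6.61²)]^(1/4) = 78.73 K.

ΔT ≈ 250.4 K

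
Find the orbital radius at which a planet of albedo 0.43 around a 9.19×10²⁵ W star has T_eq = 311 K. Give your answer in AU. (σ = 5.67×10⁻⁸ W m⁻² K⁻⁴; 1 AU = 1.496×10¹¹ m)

d ≈ 0.296 AU

From T_eq⁴ = L(1−A)/(16πσd²): d = √[L(1−A)/(16πσT_eq⁴)].
d = √[9.19×10²⁵ × 0.57 / (16π × 5.67×10⁻⁸ × (311)⁴)] = 4.43×10¹⁰ m = 0.296 AU.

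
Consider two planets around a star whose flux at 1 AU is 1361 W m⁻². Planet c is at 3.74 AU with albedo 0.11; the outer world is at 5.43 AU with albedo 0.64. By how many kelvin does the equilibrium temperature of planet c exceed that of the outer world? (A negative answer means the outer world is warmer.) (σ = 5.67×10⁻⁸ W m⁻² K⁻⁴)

T_eq = [S₀(1−A)/(4σd²)]^(1/4), so T ∝ (1−A)^(1/4) / √d.
T₁ = [1361×0.89/(4×5.67×10⁻⁸×3.74²)]^(1/4) = 139.79 K.
T₂ = [1361×0.36/(4×5.67×10⁻⁸×5.43²)]^(1/4) = 92.52 K.

ΔT ≈ 47.3 K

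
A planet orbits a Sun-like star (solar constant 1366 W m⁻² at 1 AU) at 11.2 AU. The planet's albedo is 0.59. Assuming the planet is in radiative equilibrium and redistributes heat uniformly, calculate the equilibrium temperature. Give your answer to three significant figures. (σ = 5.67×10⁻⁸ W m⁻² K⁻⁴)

Flux at 11.2 AU: S = 1366/11.2² = 10.9 W m⁻².
Energy balance: absorbed = emitted ⇒ πR²·S(1−A) = 4πR²·σT_eq⁴, so T_eq⁴ = S(1−A)/(4σ).
T_eq = [10.9 × 0.41 / (4 × 5.67×10⁻⁸)]^(1/4) = (1.97×10⁷)^(1/4) = 66.6 K.

T_eq ≈ 66.6 K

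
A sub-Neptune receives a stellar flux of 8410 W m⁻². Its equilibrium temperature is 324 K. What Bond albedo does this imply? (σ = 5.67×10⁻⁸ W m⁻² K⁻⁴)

A ≈ 0.70

From T_eq⁴ = S(1−A)/(4σ): 1−A = 4σT_eq⁴/S.
1−A = 4 × 5.67×10⁻⁸ × (324)⁴ / 8410 = 0.297.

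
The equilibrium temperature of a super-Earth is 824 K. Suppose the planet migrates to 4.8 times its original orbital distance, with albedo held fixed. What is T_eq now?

T_eq ≈ 376 K

T_eq ∝ L^(1/4) · d^(−1/2).
T′ = 824 / 4.8^(1/2) = 376 K.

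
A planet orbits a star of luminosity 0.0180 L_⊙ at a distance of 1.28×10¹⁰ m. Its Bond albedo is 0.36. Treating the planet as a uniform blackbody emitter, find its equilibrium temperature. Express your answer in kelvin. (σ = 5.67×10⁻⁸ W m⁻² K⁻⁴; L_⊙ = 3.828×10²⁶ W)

T_eq ≈ 312 K

L = 0.0180 × 3.828×10²⁶ = 6.89×10²⁴ W.
Flux: S = L/(4πd²) = 6.89×10²⁴/(4π×(1.28×10¹⁰)²) = 3350 W m⁻².
Energy balance: absorbed = emitted ⇒ πR²·S(1−A) = 4πR²·σT_eq⁴, so T_eq⁴ = S(1−A)/(4σ).
T_eq = [3350 × 0.64 / (4 × 5.67×10⁻⁸)]^(1/4) = (9.44×10⁹)^(1/4) = 312 K.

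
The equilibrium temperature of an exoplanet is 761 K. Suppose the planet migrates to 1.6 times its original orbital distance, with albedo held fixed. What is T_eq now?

T_eq ∝ L^(1/4) · d^(−1/2).
T′ = 761 / 1.6^(1/2) = 602 K.

T_eq ≈ 602 K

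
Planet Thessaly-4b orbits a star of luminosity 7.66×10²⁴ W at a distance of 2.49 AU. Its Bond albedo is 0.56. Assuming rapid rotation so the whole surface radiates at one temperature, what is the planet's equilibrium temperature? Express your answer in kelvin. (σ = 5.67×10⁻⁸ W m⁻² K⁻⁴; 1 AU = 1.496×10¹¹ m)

d = 2.49 AU = 3.73×10¹¹ m.
Flux: S = L/(4πd²) = 7.66×10²⁴/(4π×(3.73×10¹¹)²) = 4.39 W m⁻².
Energy balance: absorbed = emitted ⇒ πR²·S(1−A) = 4πR²·σT_eq⁴, so T_eq⁴ = S(1−A)/(4σ).
T_eq = [4.39 × 0.44 / (4 × 5.67×10⁻⁸)]^(1/4) = (8.52×10⁶)^(1/4) = 54.0 K.

T_eq ≈ 54.0 K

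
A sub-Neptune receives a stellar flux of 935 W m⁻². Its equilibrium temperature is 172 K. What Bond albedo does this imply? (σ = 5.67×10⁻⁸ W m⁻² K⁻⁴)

From T_eq⁴ = S(1−A)/(4σ): 1−A = 4σT_eq⁴/S.
1−A = 4 × 5.67×10⁻⁸ × (172)⁴ / 935 = 0.212.

A ≈ 0.79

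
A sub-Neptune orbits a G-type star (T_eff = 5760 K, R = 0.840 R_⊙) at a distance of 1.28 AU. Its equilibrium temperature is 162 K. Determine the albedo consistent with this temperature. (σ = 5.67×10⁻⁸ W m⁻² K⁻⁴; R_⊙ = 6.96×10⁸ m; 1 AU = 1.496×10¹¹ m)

A ≈ 0.73

R_⋆ = 0.840 × 6.96×10⁸ = 5.85×10⁸ m.
d = 1.28 AU = 1.91×10¹¹ m.
L = 4πR_⋆²σT_⋆⁴ = 4π(5.85×10⁸)² × 5.67×10⁻⁸ × (5760)⁴ = 2.68×10²⁶ W.
S = L/(4πd²) = 582 W m⁻².
From T_eq⁴ = S(1−A)/(4σ): 1−A = 4σT_eq⁴/S.
1−A = 4 × 5.67×10⁻⁸ × (162)⁴ / 582 = 0.268.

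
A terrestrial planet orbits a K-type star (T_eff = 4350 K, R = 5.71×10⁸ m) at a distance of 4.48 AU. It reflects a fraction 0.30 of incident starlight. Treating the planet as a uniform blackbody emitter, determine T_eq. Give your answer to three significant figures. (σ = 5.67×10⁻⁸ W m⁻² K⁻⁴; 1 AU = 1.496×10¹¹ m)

d = 4.48 AU = 6.70×10¹¹ m.
L = 4πR_⋆²σT_⋆⁴ = 4π(5.71×10⁸)² × 5.67×10⁻⁸ × (4350)⁴ = 8.32×10²⁵ W.
S = L/(4πd²) = 14.7 W m⁻².
Energy balance: absorbed = emitted ⇒ πR²·S(1−A) = 4πR²·σT_eq⁴, so T_eq⁴ = S(1−A)/(4σ).
T_eq = [14.7 × 0.70 / (4 × 5.67×10⁻⁸)]^(1/4) = (4.55×10⁷)^(1/4) = 82.1 K.

T_eq ≈ 82.1 K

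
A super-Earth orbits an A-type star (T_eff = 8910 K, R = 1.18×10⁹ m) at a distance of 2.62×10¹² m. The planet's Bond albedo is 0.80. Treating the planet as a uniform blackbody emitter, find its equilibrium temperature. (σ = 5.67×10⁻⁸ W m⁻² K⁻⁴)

L = 4πR_⋆²σT_⋆⁴ = 4π(1.18×10⁹)² × 5.67×10⁻⁸ × (8910)⁴ = 6.25×10²⁷ W.
S = L/(4πd²) = 72.5 W m⁻².
Energy balance: absorbed = emitted ⇒ πR²·S(1−A) = 4πR²·σT_eq⁴, so T_eq⁴ = S(1−A)/(4σ).
T_eq = [72.5 × 0.20 / (4 × 5.67×10⁻⁸)]^(1/4) = (6.39×10⁷)^(1/4) = 89.4 K.

T_eq ≈ 89.4 K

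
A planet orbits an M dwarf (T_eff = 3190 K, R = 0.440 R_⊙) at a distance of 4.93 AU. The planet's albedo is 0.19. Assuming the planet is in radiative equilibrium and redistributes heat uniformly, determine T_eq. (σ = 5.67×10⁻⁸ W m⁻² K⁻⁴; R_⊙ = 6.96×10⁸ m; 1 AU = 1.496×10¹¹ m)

R_⋆ = 0.440 × 6.96×10⁸ = 3.06×10⁸ m.
d = 4.93 AU = 7.38×10¹¹ m.
L = 4πR_⋆²σT_⋆⁴ = 4π(3.06×10⁸)² × 5.67×10⁻⁸ × (3190)⁴ = 6.92×10²⁴ W.
S = L/(4πd²) = 1.01 W m⁻².
Energy balance: absorbed = emitted ⇒ πR²·S(1−A) = 4πR²·σT_eq⁴, so T_eq⁴ = S(1−A)/(4σ).
T_eq = [1.01 × 0.81 / (4 × 5.67×10⁻⁸)]^(1/4) = (3.62×10⁶)^(1/4) = 43.6 K.

T_eq ≈ 43.6 K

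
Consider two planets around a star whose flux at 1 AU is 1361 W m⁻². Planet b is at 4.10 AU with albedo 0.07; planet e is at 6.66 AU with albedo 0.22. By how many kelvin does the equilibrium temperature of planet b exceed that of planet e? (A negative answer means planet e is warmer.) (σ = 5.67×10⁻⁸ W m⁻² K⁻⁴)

T_eq = [S₀(1−A)/(4σd²)]^(1/4), so T ∝ (1−A)^(1/4) / √d.
T₁ = [1361×0.93/(4×5.67×10⁻⁸×4.10²)]^(1/4) = 134.98 K.
T₂ = [1361×0.78/(4×5.67×10⁻⁸×6.66²)]^(1/4) = 101.35 K.

ΔT ≈ 33.6 K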